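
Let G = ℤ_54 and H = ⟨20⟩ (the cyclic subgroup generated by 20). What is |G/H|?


|⟨20⟩| = n / gcd(20, 54) = 54 / 2 = 27
H is normal (ℤ_54 is abelian).
|G/H| = |G| / |H| = 54 / 27 = 2

|G/H| = 2


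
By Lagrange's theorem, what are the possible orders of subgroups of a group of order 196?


Lagrange's theorem: |H| divides |G|
|G| = 196
Divisors of 196: 1, 2, 4, 7, 14, 28, 49, 98, 196

Possible subgroup orders: {1, 2, 4, 7, 14, 28, 49, 98, 196}


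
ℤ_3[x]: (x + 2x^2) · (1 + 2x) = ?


Expand and collect like terms; reduce coefficients mod 3:
x^0: 0·1 = 0 ≡ 0 (mod 3)
x^1: 0·2 + 1·1 = 1 ≡ 1 (mod 3)
x^2: 1·2 + 2·1 = 4 ≡ 1 (mod 3)
x^3: 2·2 = 4 ≡ 1 (mod 3)
Result: x + x^2 + x^3

f · g = x + x^2 + x^3


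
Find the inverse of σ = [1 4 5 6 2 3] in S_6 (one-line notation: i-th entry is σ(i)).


To find σ⁻¹, swap domain and range:
σ(1) = 1 → σ⁻¹(1) = 1
σ(2) = 4 → σ⁻¹(4) = 2
σ(3) = 5 → σ⁻¹(5) = 3
σ(4) = 6 → σ⁻¹(6) = 4
σ(5) = 2 → σ⁻¹(2) = 5
σ(6) = 3 → σ⁻¹(3) = 6

σ⁻¹ = [1 5 6 2 3 4]


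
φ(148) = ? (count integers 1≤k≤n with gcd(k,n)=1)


Factor n: 148 = 2^2 × 37
φ(n) = n · ∏(1 - 1/p) over distinct primes p | n
φ(148) = 148 · (1 - 1/2) · (1 - 1/37) = 72

φ(148) = 72


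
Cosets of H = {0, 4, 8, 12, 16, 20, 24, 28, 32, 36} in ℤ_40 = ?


H = {0, 4, 8, 12, 16, 20, 24, 28, 32, 36}, |H| = 10
Number of cosets = |G|/|H| = 40/10 = 4
0 + H = {0, 4, 8, 12, 16, 20, 24, 28, 32, 36}
1 + H = {1, 5, 9, 13, 17, 21, 25, 29, 33, 37}
2 + H = {2, 6, 10, 14, 18, 22, 26, 30, 34, 38}
3 + H = {3, 7, 11, 15, 19, 23, 27, 31, 35, 39}

Cosets: 0+H={0,4,8,12,16,20,24,28,32,36}; 1+H={1,5,9,13,17,21,25,29,33,37}; 2+H={2,6,10,14,18,22,26,30,34,38}; 3+H={3,7,11,15,19,23,27,31,35,39}


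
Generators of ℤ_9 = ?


g generates ℤ_n iff gcd(g,n) = 1
Checking each g ∈ {1,...,8}:
gcd(1,9) = 1
gcd(2,9) = 1
gcd(3,9) = 3
gcd(4,9) = 1
gcd(5,9) = 1
gcd(6,9) = 3
gcd(7,9) = 1
gcd(8,9) = 1
Generators: {1, 2, 4, 5, 7, 8}
Number of generators = φ(9) = 6

Generators of ℤ_9 = {1, 2, 4, 5, 7, 8}


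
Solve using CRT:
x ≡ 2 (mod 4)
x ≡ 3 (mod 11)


m₁ = 4, m₂ = 11, gcd = 1, so CRT applies. M = m₁·m₂ = 44
Let M₁ = M/m₁ = 11, M₂ = M/m₂ = 4
Find y₁ ≡ M₁⁻¹ (mod m₁): 11⁻¹ ≡ 3 (mod 4)
Find y₂ ≡ M₂⁻¹ (mod m₂): 4⁻¹ ≡ 3 (mod 11)
x = a₁·M₁·y₁ + a₂·M₂·y₂ = 2·11·3 + 3·4·3 = 102
Reduce mod 44: x ≡ 14
Check: 14 mod 4 = 2 ✓, 14 mod 11 = 3 ✓

x ≡ 14 (mod 44)


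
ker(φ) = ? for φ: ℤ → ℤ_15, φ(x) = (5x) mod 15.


Kernel = preimage of identity
ker(φ) = {x ∈ ℤ : 5x ≡ 0 (mod 15)}. gcd(5,15) = 5, so 5x ≡ 0 (mod 15) ⟺ x ≡ 0 (mod 15/5 = 3). Hence ker(φ) = 3ℤ

ker(φ) = 3ℤ


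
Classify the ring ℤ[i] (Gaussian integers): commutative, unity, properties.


ℤ[i] is a commutative integral domain with unity 1 (in fact a Euclidean domain)
Commutative: Yes
Integral domain: Yes
Has unity: Yes

ℤ[i] (Gaussian integers): Commutative=Yes, Unity=Yes


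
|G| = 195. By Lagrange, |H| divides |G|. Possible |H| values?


Lagrange's theorem: |H| divides |G|
|G| = 195
Divisors of 195: 1, 3, 5, 13, 15, 39, 65, 195

Possible subgroup orders: {1, 3, 5, 13, 15, 39, 65, 195}


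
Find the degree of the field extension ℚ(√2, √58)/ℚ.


[ℚ(√2,√58):ℚ] = [ℚ(√2,√58):ℚ(√2)]·[ℚ(√2):ℚ] = 2·2 = 4

[ℚ(√2, √58)/ℚ] = 4


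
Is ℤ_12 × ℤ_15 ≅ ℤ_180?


Comparing ℤ_12 × ℤ_15 and ℤ_180:
gcd(12,15) = 3 ≠ 1. Max element order in ℤ_12×ℤ_15 is lcm(12,15) = 60 < 180, so it has no element of order 180

No, ℤ_12 × ℤ_15 ≇ ℤ_180


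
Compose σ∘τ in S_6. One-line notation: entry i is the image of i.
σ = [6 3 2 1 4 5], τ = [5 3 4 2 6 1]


σ∘τ: apply τ first, then σ
1 →τ 5 →σ 4
2 →τ 3 →σ 2
3 →τ 4 →σ 1
4 →τ 2 →σ 3
5 →τ 6 →σ 5
6 →τ 1 →σ 6

σ∘τ = [4 2 1 3 5 6]


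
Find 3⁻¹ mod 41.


Use the extended Euclidean algorithm to write 1 = 3·s + 41·t; then s mod 41 is the inverse.
Euclidean algorithm:
  3 = 0·41 + 3
  41 = 13·3 + 2
  3 = 1·2 + 1
  2 = 2·1 + 0
gcd(3,41) = 1
Back-substitution gives: 3·(14) + 41·(-1) = 1
So 3⁻¹ ≡ 14 ≡ 14 (mod 41)
Check: 3 × 14 = 42 ≡ 1 (mod 41) ✓

3⁻¹ ≡ 14 (mod 41)


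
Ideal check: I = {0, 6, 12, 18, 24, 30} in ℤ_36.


Check ideal conditions for I = {0, 6, 12, 18, 24, 30} in ℤ_36:
(1) I is an additive subgroup? Yes
(2) For r ∈ ℤ_36 and a ∈ I: r·a ∈ I? Yes

Yes, I is an ideal of ℤ_36


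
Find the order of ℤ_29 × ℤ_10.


|A × B| = |A| · |B|
|ℤ_29 × ℤ_10| = 29 × 10 = 290

|ℤ_29 × ℤ_10| = 290


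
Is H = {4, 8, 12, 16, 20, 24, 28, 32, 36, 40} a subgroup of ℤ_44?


Subgroup test for H = {4, 8, 12, 16, 20, 24, 28, 32, 36, 40} in (ℤ_44, +):
(1) 0 ∈ H? No
(2) Closure: for all a,b ∈ H, (a+b) mod 44 ∈ H? No  [counterexample: 4 + 40 = 0 ∉ H]
(3) Inverses: for all a ∈ H, -a mod 44 ∈ H? Yes

No, H is not a subgroup of ℤ_44


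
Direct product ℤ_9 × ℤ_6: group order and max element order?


|ℤ_9 × ℤ_6| = 9 × 6 = 54
Max element order = lcm(9,6) = 18
Cyclic? No (gcd=3)

|ℤ_9×ℤ_6| = 54, max element order = 18


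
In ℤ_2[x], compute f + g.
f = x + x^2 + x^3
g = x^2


Add coefficients mod 2:
x^0: 0 + 0 = 0 (mod 2)
x^1: 1 + 0 = 1 (mod 2)
x^2: 1 + 1 = 0 (mod 2)
x^3: 1 + 0 = 1 (mod 2)
Result: x + x^3

f + g = x + x^3


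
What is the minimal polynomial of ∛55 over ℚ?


∛55 satisfies x³ - 55 = 0, irreducible over ℚ (no rational root; 55 is not a perfect cube)

Minimal polynomial: x³ - 55


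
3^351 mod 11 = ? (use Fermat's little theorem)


Fermat's little theorem: if p is prime and gcd(a,p)=1, then a^(p-1) ≡ 1 (mod p)
p = 11 is prime, gcd(3,11) = 1
Reduce exponent: 351 mod 10 = 1
So 3^351 ≡ 3^1 (mod 11)
3^1 mod 11 = 3

3^351 ≡ 3 (mod 11)


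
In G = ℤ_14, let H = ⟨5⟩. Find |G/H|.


|⟨5⟩| = n / gcd(5, 14) = 14 / 1 = 14
H is normal (ℤ_14 is abelian).
|G/H| = |G| / |H| = 14 / 14 = 1

|G/H| = 1


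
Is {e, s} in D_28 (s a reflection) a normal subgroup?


H = {e, s} in D_28 (s a reflection)
r·s·r⁻¹ = sr⁻² ≠ s for n ≥ 3, so {e, s} is not closed under conjugation

No, not a normal subgroup


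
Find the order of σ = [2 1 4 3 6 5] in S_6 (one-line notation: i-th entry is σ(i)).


Cycle decomposition: (1 2) (3 4) (5 6)
Cycle lengths: 2, 2, 2
Order = lcm(2, 2, 2) = 2

ord(σ) = 2


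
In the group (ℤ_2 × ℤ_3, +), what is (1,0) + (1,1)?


Operation: componentwise addition mod (2, 3)
(1,0) + (1,1) = ((a₁+b₁) mod 2, (a₂+b₂) mod 3) with a = (1,0), b = (1,1)

(1,0) + (1,1) = (0,1)


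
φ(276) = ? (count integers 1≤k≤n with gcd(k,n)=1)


Factor n: 276 = 2^2 × 3 × 23
φ(n) = n · ∏(1 - 1/p) over distinct primes p | n
φ(276) = 276 · (1 - 1/2) · (1 - 1/3) · (1 - 1/23) = 88

φ(276) = 88


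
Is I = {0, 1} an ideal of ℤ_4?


Check ideal conditions for I = {0, 1} in ℤ_4:
(1) I is an additive subgroup? No
(2) For r ∈ ℤ_4 and a ∈ I: r·a ∈ I? No  [counterexample: r=2, a=1, r·a mod 4 = 2 ∉ I]

No, I is not an ideal of ℤ_4


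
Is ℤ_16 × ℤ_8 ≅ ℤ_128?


Comparing ℤ_16 × ℤ_8 and ℤ_128:
gcd(16,8) = 8 ≠ 1. Max element order in ℤ_16×ℤ_8 is lcm(16,8) = 16 < 128, so it has no element of order 128

No, ℤ_16 × ℤ_8 ≇ ℤ_128


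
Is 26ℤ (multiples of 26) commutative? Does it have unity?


26ℤ is a commutative ring under +,× but has no multiplicative identity (1 ∉ 26ℤ); it has no zero divisors, but without unity it is not an integral domain
Commutative: Yes
Integral domain: No
Has unity: No

26ℤ (multiples of 26): Commutative=Yes, Unity=No


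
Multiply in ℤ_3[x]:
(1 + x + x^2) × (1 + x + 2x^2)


Expand and collect like terms; reduce coefficients mod 3:
x^0: 1·1 = 1 ≡ 1 (mod 3)
x^1: 1·1 + 1·1 = 2 ≡ 2 (mod 3)
x^2: 1·2 + 1·1 + 1·1 = 4 ≡ 1 (mod 3)
x^3: 1·2 + 1·1 = 3 ≡ 0 (mod 3)
x^4: 1·2 = 2 ≡ 2 (mod 3)
Result: 1 + 2x + x^2 + 2x^4

f · g = 1 + 2x + x^2 + 2x^4


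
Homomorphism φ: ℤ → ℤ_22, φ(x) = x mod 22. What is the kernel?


Kernel = preimage of identity
ker(φ) = {x ∈ ℤ : x ≡ 0 (mod 22)} = 22ℤ = {0, ±22, ±44, ...}

ker(φ) = 22ℤ


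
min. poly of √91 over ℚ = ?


√91 satisfies x² - 91 = 0, irreducible over ℚ since 91 is squarefree

Minimal polynomial: x² - 91


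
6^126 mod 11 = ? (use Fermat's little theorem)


Fermat's little theorem: if p is prime and gcd(a,p)=1, then a^(p-1) ≡ 1 (mod p)
p = 11 is prime, gcd(6,11) = 1
Reduce exponent: 126 mod 10 = 6
So 6^126 ≡ 6^6 (mod 11)
6^6 mod 11 = 5

6^126 ≡ 5 (mod 11)


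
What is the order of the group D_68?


|D_n| = 2n (n rotations and n reflections)
|D_68| = 2×68 = 136

|D_68| = 136


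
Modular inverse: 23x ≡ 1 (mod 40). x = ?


Use the extended Euclidean algorithm to write 1 = 23·s + 40·t; then s mod 40 is the inverse.
Euclidean algorithm:
  23 = 0·40 + 23
  40 = 1·23 + 17
  23 = 1·17 + 6
  17 = 2·6 + 5
  6 = 1·5 + 1
  5 = 5·1 + 0
gcd(23,40) = 1
Back-substitution gives: 23·(7) + 40·(-4) = 1
So 23⁻¹ ≡ 7 ≡ 7 (mod 40)
Check: 23 × 7 = 161 ≡ 1 (mod 40) ✓

23⁻¹ ≡ 7 (mod 40)


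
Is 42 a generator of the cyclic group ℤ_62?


g generates ℤ_n iff gcd(g, n) = 1
gcd(42, 62) = 2
Since gcd = 2 ≠ 1, ⟨42⟩ has order 31 < 62, so 42 is not a generator.

No, 42 does not generate ℤ_62


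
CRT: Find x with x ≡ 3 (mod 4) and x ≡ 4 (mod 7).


m₁ = 4, m₂ = 7, gcd = 1, so CRT applies. M = m₁·m₂ = 28
Let M₁ = M/m₁ = 7, M₂ = M/m₂ = 4
Find y₁ ≡ M₁⁻¹ (mod m₁): 7⁻¹ ≡ 3 (mod 4)
Find y₂ ≡ M₂⁻¹ (mod m₂): 4⁻¹ ≡ 2 (mod 7)
x = a₁·M₁·y₁ + a₂·M₂·y₂ = 3·7·3 + 4·4·2 = 95
Reduce mod 28: x ≡ 11
Check: 11 mod 4 = 3 ✓, 11 mod 7 = 4 ✓

x ≡ 11 (mod 28)


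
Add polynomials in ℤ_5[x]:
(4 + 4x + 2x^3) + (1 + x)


Add coefficients mod 5:
x^0: 4 + 1 = 0 (mod 5)
x^1: 4 + 1 = 0 (mod 5)
x^2: 0 + 0 = 0 (mod 5)
x^3: 2 + 0 = 2 (mod 5)
Result: 2x^3

f + g = 2x^3


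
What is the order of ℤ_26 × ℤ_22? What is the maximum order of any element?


|ℤ_26 × ℤ_22| = 26 × 22 = 572
Max element order = lcm(26,22) = 286
Cyclic? No (gcd=2)

|ℤ_26×ℤ_22| = 572, max element order = 286


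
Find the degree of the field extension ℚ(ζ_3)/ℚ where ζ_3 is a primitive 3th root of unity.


[ℚ(ζ_n):ℚ] = deg Φ_n(x) = φ(n). Here φ(3) = 2

[ℚ(ζ_3)/ℚ where ζ_3 is a primitive 3th root of unity] = 2


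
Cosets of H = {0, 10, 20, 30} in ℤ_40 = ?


H = {0, 10, 20, 30}, |H| = 4
Number of cosets = |G|/|H| = 40/4 = 10
0 + H = {0, 10, 20, 30}
1 + H = {1, 11, 21, 31}
2 + H = {2, 12, 22, 32}
3 + H = {3, 13, 23, 33}
4 + H = {4, 14, 24, 34}
5 + H = {5, 15, 25, 35}
6 + H = {6, 16, 26, 36}
7 + H = {7, 17, 27, 37}
8 + H = {8, 18, 28, 38}
9 + H = {9, 19, 29, 39}

Cosets: 0+H={0,10,20,30}; 1+H={1,11,21,31}; 2+H={2,12,22,32}; 3+H={3,13,23,33}; 4+H={4,14,24,34}; 5+H={5,15,25,35}; 6+H={6,16,26,36}; 7+H={7,17,27,37}; 8+H={8,18,28,38}; 9+H={9,19,29,39}


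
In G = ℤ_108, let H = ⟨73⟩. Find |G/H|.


|⟨73⟩| = n / gcd(73, 108) = 108 / 1 = 108
H is normal (ℤ_108 is abelian).
|G/H| = |G| / |H| = 108 / 108 = 1

|G/H| = 1


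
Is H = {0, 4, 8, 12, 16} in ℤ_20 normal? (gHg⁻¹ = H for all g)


H = {0, 4, 8, 12, 16} in ℤ_20
ℤ_20 is abelian; every subgroup of an abelian group is normal

Yes, normal subgroup


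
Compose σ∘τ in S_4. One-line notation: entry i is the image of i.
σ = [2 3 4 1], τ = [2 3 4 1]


σ∘τ: apply τ first, then σ
1 →τ 2 →σ 3
2 →τ 3 →σ 4
3 →τ 4 →σ 1
4 →τ 1 →σ 2

σ∘τ = [3 4 1 2]


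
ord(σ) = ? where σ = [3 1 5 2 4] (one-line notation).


Cycle decomposition: (1 3 5 4 2)
Cycle lengths: 5
Order = lcm(5) = 5

ord(σ) = 5


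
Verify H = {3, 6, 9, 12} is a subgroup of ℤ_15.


Subgroup test for H = {3, 6, 9, 12} in (ℤ_15, +):
(1) 0 ∈ H? No
(2) Closure: for all a,b ∈ H, (a+b) mod 15 ∈ H? No  [counterexample: 3 + 12 = 0 ∉ H]
(3) Inverses: for all a ∈ H, -a mod 15 ∈ H? Yes

No, H is not a subgroup of ℤ_15


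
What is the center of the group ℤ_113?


Z(G) = {g ∈ G | gx = xg for all x ∈ G}
ℤ_113 is abelian, so Z(G) = G

Z(ℤ_113) = ℤ_113


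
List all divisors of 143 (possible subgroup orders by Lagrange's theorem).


Lagrange's theorem: |H| divides |G|
|G| = 143
Divisors of 143: 1, 11, 13, 143

Possible subgroup orders: {1, 11, 13, 143}


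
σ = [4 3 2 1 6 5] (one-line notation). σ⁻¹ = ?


To find σ⁻¹, swap domain and range:
σ(1) = 4 → σ⁻¹(4) = 1
σ(2) = 3 → σ⁻¹(3) = 2
σ(3) = 2 → σ⁻¹(2) = 3
σ(4) = 1 → σ⁻¹(1) = 4
σ(5) = 6 → σ⁻¹(6) = 5
σ(6) = 5 → σ⁻¹(5) = 6

σ⁻¹ = [4 3 2 1 6 5]


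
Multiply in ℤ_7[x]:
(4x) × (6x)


Expand and collect like terms; reduce coefficients mod 7:
x^0: 0·0 = 0 ≡ 0 (mod 7)
x^1: 0·6 + 4·0 = 0 ≡ 0 (mod 7)
x^2: 4·6 = 24 ≡ 3 (mod 7)
Result: 3x^2

f · g = 3x^2


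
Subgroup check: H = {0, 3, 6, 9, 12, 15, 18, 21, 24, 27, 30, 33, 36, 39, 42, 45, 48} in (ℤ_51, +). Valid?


Subgroup test for H = {0, 3, 6, 9, 12, 15, 18, 21, 24, 27, 30, 33, 36, 39, 42, 45, 48} in (ℤ_51, +):
(1) 0 ∈ H? Yes
(2) Closure: for all a,b ∈ H, (a+b) mod 51 ∈ H? Yes
(3) Inverses: for all a ∈ H, -a mod 51 ∈ H? Yes

Yes, H is a subgroup of ℤ_51


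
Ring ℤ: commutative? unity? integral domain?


integers form a commutative ring with unity 1; no zero divisors
Commutative: Yes
Integral domain: Yes
Has unity: Yes

ℤ: Commutative=Yes, Unity=Yes


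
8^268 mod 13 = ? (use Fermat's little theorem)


Fermat's little theorem: if p is prime and gcd(a,p)=1, then a^(p-1) ≡ 1 (mod p)
p = 13 is prime, gcd(8,13) = 1
Reduce exponent: 268 mod 12 = 4
So 8^268 ≡ 8^4 (mod 13)
8^4 mod 13 = 1

8^268 ≡ 1 (mod 13)


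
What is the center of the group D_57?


Z(G) = {g ∈ G | gx = xg for all x ∈ G}
For odd n, Z(D_n) = {e}: no nontrivial rotation commutes with all reflections

Z(D_57) = {e}


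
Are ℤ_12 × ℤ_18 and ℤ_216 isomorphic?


Comparing ℤ_12 × ℤ_18 and ℤ_216:
gcd(12,18) = 6 ≠ 1. Max element order in ℤ_12×ℤ_18 is lcm(12,18) = 36 < 216, so it has no element of order 216

No, ℤ_12 × ℤ_18 ≇ ℤ_216


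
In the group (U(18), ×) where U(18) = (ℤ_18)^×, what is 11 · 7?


Operation: multiplication mod 18
11 · 7 = (a × b) mod 18 with a = 11, b = 7

11 · 7 = 5


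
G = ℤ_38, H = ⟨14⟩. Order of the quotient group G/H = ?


|⟨14⟩| = n / gcd(14, 38) = 38 / 2 = 19
H is normal (ℤ_38 is abelian).
|G/H| = |G| / |H| = 38 / 19 = 2

|G/H| = 2


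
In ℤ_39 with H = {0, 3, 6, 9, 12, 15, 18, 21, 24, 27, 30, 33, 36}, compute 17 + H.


17 + H = {17 + h (mod 39) : h ∈ H}
17+0=17, 17+3=20, 17+6=23, 17+9=26, 17+12=29, 17+15=32, 17+18=35, 17+21=38, 17+24=2, 17+27=5, 17+30=8, 17+33=11, 17+36=14
17 + H = {2, 5, 8, 11, 14, 17, 20, 23, 26, 29, 32, 35, 38} = 2 + H

17 + H = {2, 5, 8, 11, 14, 17, 20, 23, 26, 29, 32, 35, 38}


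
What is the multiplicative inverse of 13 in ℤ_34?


Use the extended Euclidean algorithm to write 1 = 13·s + 34·t; then s mod 34 is the inverse.
Euclidean algorithm:
  13 = 0·34 + 13
  34 = 2·13 + 8
  13 = 1·8 + 5
  8 = 1·5 + 3
  5 = 1·3 + 2
  3 = 1·2 + 1
  2 = 2·1 + 0
gcd(13,34) = 1
Back-substitution gives: 13·(-13) + 34·(5) = 1
So 13⁻¹ ≡ -13 ≡ 21 (mod 34)
Check: 13 × 21 = 273 ≡ 1 (mod 34) ✓

13⁻¹ ≡ 21 (mod 34)


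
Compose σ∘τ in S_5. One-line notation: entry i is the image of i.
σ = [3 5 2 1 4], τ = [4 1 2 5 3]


σ∘τ: apply τ first, then σ
1 →τ 4 →σ 1
2 →τ 1 →σ 3
3 →τ 2 →σ 5
4 →τ 5 →σ 4
5 →τ 3 →σ 2

σ∘τ = [1 3 5 4 2]


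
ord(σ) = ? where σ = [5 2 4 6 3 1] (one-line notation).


Cycle decomposition: (1 5 3 4 6)
Cycle lengths: 5
Order = lcm(5) = 5

ord(σ) = 5


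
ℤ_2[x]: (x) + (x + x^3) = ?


Add coefficients mod 2:
x^0: 0 + 0 = 0 (mod 2)
x^1: 1 + 1 = 0 (mod 2)
x^2: 0 + 0 = 0 (mod 2)
x^3: 0 + 1 = 1 (mod 2)
Result: x^3

f + g = x^3


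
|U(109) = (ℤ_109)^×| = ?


U(n) is the group of units mod n; |U(n)| = φ(n)
|U(109)| = φ(109) = 108

|U(109) = (ℤ_109)^×| = 108


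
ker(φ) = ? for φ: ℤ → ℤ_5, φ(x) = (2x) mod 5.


Kernel = preimage of identity
ker(φ) = {x ∈ ℤ : 2x ≡ 0 (mod 5)}. gcd(2,5) = 1, so 2x ≡ 0 (mod 5) ⟺ x ≡ 0 (mod 5/1 = 5). Hence ker(φ) = 5ℤ

ker(φ) = 5ℤ


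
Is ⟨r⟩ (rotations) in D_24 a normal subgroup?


H = ⟨r⟩ (rotations) in D_24
The rotation subgroup ⟨r⟩ has index 2 in D_24, so it is normal

Yes, normal subgroup


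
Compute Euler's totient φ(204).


Factor n: 204 = 2^2 × 3 × 17
φ(n) = n · ∏(1 - 1/p) over distinct primes p | n
φ(204) = 204 · (1 - 1/2) · (1 - 1/3) · (1 - 1/17) = 64

φ(204) = 64


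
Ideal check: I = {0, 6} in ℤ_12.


Check ideal conditions for I = {0, 6} in ℤ_12:
(1) I is an additive subgroup? Yes
(2) For r ∈ ℤ_12 and a ∈ I: r·a ∈ I? Yes

Yes, I is an ideal of ℤ_12


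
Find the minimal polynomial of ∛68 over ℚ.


∛68 satisfies x³ - 68 = 0, irreducible over ℚ (no rational root; 68 is not a perfect cube)

Minimal polynomial: x³ - 68


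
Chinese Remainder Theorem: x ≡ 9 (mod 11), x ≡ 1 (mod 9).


m₁ = 11, m₂ = 9, gcd = 1, so CRT applies. M = m₁·m₂ = 99
Let M₁ = M/m₁ = 9, M₂ = M/m₂ = 11
Find y₁ ≡ M₁⁻¹ (mod m₁): 9⁻¹ ≡ 5 (mod 11)
Find y₂ ≡ M₂⁻¹ (mod m₂): 11⁻¹ ≡ 5 (mod 9)
x = a₁·M₁·y₁ + a₂·M₂·y₂ = 9·9·5 + 1·11·5 = 460
Reduce mod 99: x ≡ 64
Check: 64 mod 11 = 9 ✓, 64 mod 9 = 1 ✓

x ≡ 64 (mod 99)


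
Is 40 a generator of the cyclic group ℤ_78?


g generates ℤ_n iff gcd(g, n) = 1
gcd(40, 78) = 2
Since gcd = 2 ≠ 1, ⟨40⟩ has order 39 < 78, so 40 is not a generator.

No, 40 does not generate ℤ_78


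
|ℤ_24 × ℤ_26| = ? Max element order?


|ℤ_24 × ℤ_26| = 24 × 26 = 624
Max element order = lcm(24,26) = 312
Cyclic? No (gcd=2)

|ℤ_24×ℤ_26| = 624, max element order = 312


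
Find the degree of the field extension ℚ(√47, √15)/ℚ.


[ℚ(√47,√15):ℚ] = [ℚ(√47,√15):ℚ(√47)]·[ℚ(√47):ℚ] = 2·2 = 4

[ℚ(√47, √15)/ℚ] = 4


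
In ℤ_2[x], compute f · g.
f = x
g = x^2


Expand and collect like terms; reduce coefficients mod 2:
x^0: 0·0 = 0 ≡ 0 (mod 2)
x^1: 0·0 + 1·0 = 0 ≡ 0 (mod 2)
x^2: 0·1 + 1·0 = 0 ≡ 0 (mod 2)
x^3: 1·1 = 1 ≡ 1 (mod 2)
Result: x^3

f · g = x^3


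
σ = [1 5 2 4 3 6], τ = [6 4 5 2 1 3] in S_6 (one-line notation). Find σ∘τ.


σ∘τ: apply τ first, then σ
1 →τ 6 →σ 6
2 →τ 4 →σ 4
3 →τ 5 →σ 3
4 →τ 2 →σ 5
5 →τ 1 →σ 1
6 →τ 3 →σ 2

σ∘τ = [6 4 3 5 1 2]


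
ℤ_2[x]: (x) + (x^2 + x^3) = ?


Add coefficients mod 2:
x^0: 0 + 0 = 0 (mod 2)
x^1: 1 + 0 = 1 (mod 2)
x^2: 0 + 1 = 1 (mod 2)
x^3: 0 + 1 = 1 (mod 2)
Result: x + x^2 + x^3

f + g = x + x^2 + x^3


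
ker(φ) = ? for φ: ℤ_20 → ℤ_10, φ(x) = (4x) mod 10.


Kernel = preimage of identity
ker(φ) = {x ∈ ℤ_20 : 4x ≡ 0 (mod 10)}. Since 10 | 20, φ is well-defined. The kernel is the cyclic subgroup ⟨5⟩ of ℤ_20 (order 4), i.e. {0, 5, 10, 15}

ker(φ) = {0, 5, 10, 15}


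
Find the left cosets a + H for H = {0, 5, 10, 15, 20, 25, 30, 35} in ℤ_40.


H = {0, 5, 10, 15, 20, 25, 30, 35}, |H| = 8
Number of cosets = |G|/|H| = 40/8 = 5
0 + H = {0, 5, 10, 15, 20, 25, 30, 35}
1 + H = {1, 6, 11, 16, 21, 26, 31, 36}
2 + H = {2, 7, 12, 17, 22, 27, 32, 37}
3 + H = {3, 8, 13, 18, 23, 28, 33, 38}
4 + H = {4, 9, 14, 19, 24, 29, 34, 39}

Cosets: 0+H={0,5,10,15,20,25,30,35}; 1+H={1,6,11,16,21,26,31,36}; 2+H={2,7,12,17,22,27,32,37}; 3+H={3,8,13,18,23,28,33,38}; 4+H={4,9,14,19,24,29,34,39}


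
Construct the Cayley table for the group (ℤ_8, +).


Elements: {0, 1, 2, 3, 4, 5, 6, 7}
Operation: addition mod 8
Entry (a, b) = (a + b) mod 8

Cayley table:
  | 0 | 1 | 2 | 3 | 4 | 5 | 6 | 7
0 | 0 | 1 | 2 | 3 | 4 | 5 | 6 | 7
1 | 1 | 2 | 3 | 4 | 5 | 6 | 7 | 0
2 | 2 | 3 | 4 | 5 | 6 | 7 | 0 | 1
3 | 3 | 4 | 5 | 6 | 7 | 0 | 1 | 2
4 | 4 | 5 | 6 | 7 | 0 | 1 | 2 | 3
5 | 5 | 6 | 7 | 0 | 1 | 2 | 3 | 4
6 | 6 | 7 | 0 | 1 | 2 | 3 | 4 | 5
7 | 7 | 0 | 1 | 2 | 3 | 4 | 5 | 6


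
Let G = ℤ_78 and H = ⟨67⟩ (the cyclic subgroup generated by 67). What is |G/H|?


|⟨67⟩| = n / gcd(67, 78) = 78 / 1 = 78
H is normal (ℤ_78 is abelian).
|G/H| = |G| / |H| = 78 / 78 = 1

|G/H| = 1


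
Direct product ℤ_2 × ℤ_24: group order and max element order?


|ℤ_2 × ℤ_24| = 2 × 24 = 48
Max element order = lcm(2,24) = 24
Cyclic? No (gcd=2)

|ℤ_2×ℤ_24| = 48, max element order = 24


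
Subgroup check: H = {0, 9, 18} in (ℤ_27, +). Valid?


Subgroup test for H = {0, 9, 18} in (ℤ_27, +):
(1) 0 ∈ H? Yes
(2) Closure: for all a,b ∈ H, (a+b) mod 27 ∈ H? Yes
(3) Inverses: for all a ∈ H, -a mod 27 ∈ H? Yes

Yes, H is a subgroup of ℤ_27


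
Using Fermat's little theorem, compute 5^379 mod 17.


Fermat's little theorem: if p is prime and gcd(a,p)=1, then a^(p-1) ≡ 1 (mod p)
p = 17 is prime, gcd(5,17) = 1
Reduce exponent: 379 mod 16 = 11
So 5^379 ≡ 5^11 (mod 17)
5^11 mod 17 = 11

5^379 ≡ 11 (mod 17)


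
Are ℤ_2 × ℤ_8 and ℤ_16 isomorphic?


Comparing ℤ_2 × ℤ_8 and ℤ_16:
gcd(2,8) = 2 ≠ 1. Max element order in ℤ_2×ℤ_8 is lcm(2,8) = 8 < 16, so it has no element of order 16

No, ℤ_2 × ℤ_8 ≇ ℤ_16


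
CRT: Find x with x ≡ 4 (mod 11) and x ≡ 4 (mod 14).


m₁ = 11, m₂ = 14, gcd = 1, so CRT applies. M = m₁·m₂ = 154
Let M₁ = M/m₁ = 14, M₂ = M/m₂ = 11
Find y₁ ≡ M₁⁻¹ (mod m₁): 14⁻¹ ≡ 4 (mod 11)
Find y₂ ≡ M₂⁻¹ (mod m₂): 11⁻¹ ≡ 9 (mod 14)
x = a₁·M₁·y₁ + a₂·M₂·y₂ = 4·14·4 + 4·11·9 = 620
Reduce mod 154: x ≡ 4
Check: 4 mod 11 = 4 ✓, 4 mod 14 = 4 ✓

x ≡ 4 (mod 154)


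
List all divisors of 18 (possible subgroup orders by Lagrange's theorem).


Lagrange's theorem: |H| divides |G|
|G| = 18
Divisors of 18: 1, 2, 3, 6, 9, 18

Possible subgroup orders: {1, 2, 3, 6, 9, 18}


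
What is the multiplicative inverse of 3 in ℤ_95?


Use the extended Euclidean algorithm to write 1 = 3·s + 95·t; then s mod 95 is the inverse.
Euclidean algorithm:
  3 = 0·95 + 3
  95 = 31·3 + 2
  3 = 1·2 + 1
  2 = 2·1 + 0
gcd(3,95) = 1
Back-substitution gives: 3·(32) + 95·(-1) = 1
So 3⁻¹ ≡ 32 ≡ 32 (mod 95)
Check: 3 × 32 = 96 ≡ 1 (mod 95) ✓

3⁻¹ ≡ 32 (mod 95)


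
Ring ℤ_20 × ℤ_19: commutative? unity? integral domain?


Direct product ring; commutative with unity (1,1); but (1,0)·(0,1) = (0,0) gives zero divisors, so not an integral domain
Commutative: Yes
Integral domain: No
Has unity: Yes

ℤ_20 × ℤ_19: Commutative=Yes, Unity=Yes


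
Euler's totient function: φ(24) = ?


φ(n) = count of k ∈ {1,...,n} with gcd(k,n)=1
Coprimes to 24: {1, 5, 7, 11, 13, 17, 19, 23}
Count: 8

φ(24) = 8


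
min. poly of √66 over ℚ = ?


√66 satisfies x² - 66 = 0, irreducible over ℚ since 66 is squarefree

Minimal polynomial: x² - 66


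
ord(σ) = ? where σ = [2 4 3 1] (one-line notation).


Cycle decomposition: (1 2 4)
Cycle lengths: 3
Order = lcm(3) = 3

ord(σ) = 3


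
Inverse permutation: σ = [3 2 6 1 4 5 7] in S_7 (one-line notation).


To find σ⁻¹, swap domain and range:
σ(1) = 3 → σ⁻¹(3) = 1
σ(2) = 2 → σ⁻¹(2) = 2
σ(3) = 6 → σ⁻¹(6) = 3
σ(4) = 1 → σ⁻¹(1) = 4
σ(5) = 4 → σ⁻¹(4) = 5
σ(6) = 5 → σ⁻¹(5) = 6
σ(7) = 7 → σ⁻¹(7) = 7

σ⁻¹ = [4 2 1 5 6 3 7]


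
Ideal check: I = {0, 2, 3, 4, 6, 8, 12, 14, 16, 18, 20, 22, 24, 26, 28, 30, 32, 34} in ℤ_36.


Check ideal conditions for I = {0, 2, 3, 4, 6, 8, 12, 14, 16, 18, 20, 22, 24, 26, 28, 30, 32, 34} in ℤ_36:
(1) I is an additive subgroup? No
(2) For r ∈ ℤ_36 and a ∈ I: r·a ∈ I? No  [counterexample: r=3, a=3, r·a mod 36 = 9 ∉ I]

No, I is not an ideal of ℤ_36


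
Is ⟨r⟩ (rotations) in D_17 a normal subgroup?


H = ⟨r⟩ (rotations) in D_17
The rotation subgroup ⟨r⟩ has index 2 in D_17, so it is normal

Yes, normal subgroup


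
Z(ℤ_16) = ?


Z(G) = {g ∈ G | gx = xg for all x ∈ G}
ℤ_16 is abelian, so Z(G) = G

Z(ℤ_16) = ℤ_16


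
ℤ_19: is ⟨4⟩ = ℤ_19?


g generates ℤ_n iff gcd(g, n) = 1
gcd(4, 19) = 1
Since gcd = 1, 4 is a generator.

Yes, 4 generates ℤ_19


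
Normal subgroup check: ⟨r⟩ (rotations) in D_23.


H = ⟨r⟩ (rotations) in D_23
The rotation subgroup ⟨r⟩ has index 2 in D_23, so it is normal

Yes, normal subgroup


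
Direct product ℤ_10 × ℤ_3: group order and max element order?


|ℤ_10 × ℤ_3| = 10 × 3 = 30
Max element order = lcm(10,3) = 30
Cyclic? Yes (gcd=1)

|ℤ_10×ℤ_3| = 30, max element order = 30


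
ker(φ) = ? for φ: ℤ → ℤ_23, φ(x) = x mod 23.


Kernel = preimage of identity
ker(φ) = {x ∈ ℤ : x ≡ 0 (mod 23)} = 23ℤ = {0, ±23, ±46, ...}

ker(φ) = 23ℤ


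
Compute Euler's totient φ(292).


Factor n: 292 = 2^2 × 73
φ(n) = n · ∏(1 - 1/p) over distinct primes p | n
φ(292) = 292 · (1 - 1/2) · (1 - 1/73) = 144

φ(292) = 144


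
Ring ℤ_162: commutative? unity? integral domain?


ℤ_162 is a commutative ring with unity 1; 162 = 2×81 is composite, so 2·81 ≡ 0 gives zero divisors (not an integral domain)
Commutative: Yes
Integral domain: No
Has unity: Yes

ℤ_162: Commutative=Yes, Unity=Yes


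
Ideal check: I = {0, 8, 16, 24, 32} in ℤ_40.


Check ideal conditions for I = {0, 8, 16, 24, 32} in ℤ_40:
(1) I is an additive subgroup? Yes
(2) For r ∈ ℤ_40 and a ∈ I: r·a ∈ I? Yes

Yes, I is an ideal of ℤ_40


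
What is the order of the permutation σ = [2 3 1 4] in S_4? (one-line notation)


Cycle decomposition: (1 2 3)
Cycle lengths: 3
Order = lcm(3) = 3

ord(σ) = 3


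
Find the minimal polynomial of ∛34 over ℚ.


∛34 satisfies x³ - 34 = 0, irreducible over ℚ (no rational root; 34 is not a perfect cube)

Minimal polynomial: x³ - 34


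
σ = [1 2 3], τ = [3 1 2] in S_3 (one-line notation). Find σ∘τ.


σ∘τ: apply τ first, then σ
1 →τ 3 →σ 3
2 →τ 1 →σ 1
3 →τ 2 →σ 2

σ∘τ = [3 1 2]


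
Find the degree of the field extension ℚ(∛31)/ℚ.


∛31 has minimal polynomial x³ - 31 (irreducible over ℚ since 31 is not a perfect cube)

[ℚ(∛31)/ℚ] = 3


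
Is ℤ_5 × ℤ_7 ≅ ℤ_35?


Comparing ℤ_5 × ℤ_7 and ℤ_35:
gcd(5,7) = 1, so ℤ_5 × ℤ_7 ≅ ℤ_35 (CRT)

Yes, ℤ_5 × ℤ_7 ≅ ℤ_35


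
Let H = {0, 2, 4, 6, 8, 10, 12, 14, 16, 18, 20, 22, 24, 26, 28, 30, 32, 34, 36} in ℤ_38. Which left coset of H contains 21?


21 + H = {21 + h (mod 38) : h ∈ H}
21+0=21, 21+2=23, 21+4=25, 21+6=27, 21+8=29, 21+10=31, 21+12=33, 21+14=35, 21+16=37, 21+18=1, 21+20=3, 21+22=5, 21+24=7, 21+26=9, 21+28=11, 21+30=13, 21+32=15, 21+34=17, 21+36=19
21 + H = {1, 3, 5, 7, 9, 11, 13, 15, 17, 19, 21, 23, 25, 27, 29, 31, 33, 35, 37} = 1 + H

21 + H = {1, 3, 5, 7, 9, 11, 13, 15, 17, 19, 21, 23, 25, 27, 29, 31, 33, 35, 37}


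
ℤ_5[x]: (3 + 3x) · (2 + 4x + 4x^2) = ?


Expand and collect like terms; reduce coefficients mod 5:
x^0: 3·2 = 6 ≡ 1 (mod 5)
x^1: 3·4 + 3·2 = 18 ≡ 3 (mod 5)
x^2: 3·4 + 3·4 = 24 ≡ 4 (mod 5)
x^3: 3·4 = 12 ≡ 2 (mod 5)
Result: 1 + 3x + 4x^2 + 2x^3

f · g = 1 + 3x + 4x^2 + 2x^3


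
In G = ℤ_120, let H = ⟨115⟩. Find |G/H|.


|⟨115⟩| = n / gcd(115, 120) = 120 / 5 = 24
H is normal (ℤ_120 is abelian).
|G/H| = |G| / |H| = 120 / 24 = 5

|G/H| = 5


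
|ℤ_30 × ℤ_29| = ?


|A × B| = |A| · |B|
|ℤ_30 × ℤ_29| = 30 × 29 = 870

|ℤ_30 × ℤ_29| = 870


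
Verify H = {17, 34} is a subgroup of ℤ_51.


Subgroup test for H = {17, 34} in (ℤ_51, +):
(1) 0 ∈ H? No
(2) Closure: for all a,b ∈ H, (a+b) mod 51 ∈ H? No  [counterexample: 17 + 34 = 0 ∉ H]
(3) Inverses: for all a ∈ H, -a mod 51 ∈ H? Yes

No, H is not a subgroup of ℤ_51


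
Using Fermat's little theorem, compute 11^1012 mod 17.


Fermat's little theorem: if p is prime and gcd(a,p)=1, then a^(p-1) ≡ 1 (mod p)
p = 17 is prime, gcd(11,17) = 1
Reduce exponent: 1012 mod 16 = 4
So 11^1012 ≡ 11^4 (mod 17)
11^4 mod 17 = 4

11^1012 ≡ 4 (mod 17)


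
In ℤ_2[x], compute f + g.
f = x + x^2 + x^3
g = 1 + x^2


Add coefficients mod 2:
x^0: 0 + 1 = 1 (mod 2)
x^1: 1 + 0 = 1 (mod 2)
x^2: 1 + 1 = 0 (mod 2)
x^3: 1 + 0 = 1 (mod 2)
Result: 1 + x + x^3

f + g = 1 + x + x^3


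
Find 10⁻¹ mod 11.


Use the extended Euclidean algorithm to write 1 = 10·s + 11·t; then s mod 11 is the inverse.
Euclidean algorithm:
  10 = 0·11 + 10
  11 = 1·10 + 1
  10 = 10·1 + 0
gcd(10,11) = 1
Back-substitution gives: 10·(-1) + 11·(1) = 1
So 10⁻¹ ≡ -1 ≡ 10 (mod 11)
Check: 10 × 10 = 100 ≡ 1 (mod 11) ✓

10⁻¹ ≡ 10 (mod 11)


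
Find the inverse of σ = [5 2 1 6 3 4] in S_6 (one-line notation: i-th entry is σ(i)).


To find σ⁻¹, swap domain and range:
σ(1) = 5 → σ⁻¹(5) = 1
σ(2) = 2 → σ⁻¹(2) = 2
σ(3) = 1 → σ⁻¹(1) = 3
σ(4) = 6 → σ⁻¹(6) = 4
σ(5) = 3 → σ⁻¹(3) = 5
σ(6) = 4 → σ⁻¹(4) = 6

σ⁻¹ = [3 2 5 6 1 4]


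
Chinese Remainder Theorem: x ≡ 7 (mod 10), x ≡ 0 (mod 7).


m₁ = 10, m₂ = 7, gcd = 1, so CRT applies. M = m₁·m₂ = 70
Let M₁ = M/m₁ = 7, M₂ = M/m₂ = 10
Find y₁ ≡ M₁⁻¹ (mod m₁): 7⁻¹ ≡ 3 (mod 10)
Find y₂ ≡ M₂⁻¹ (mod m₂): 10⁻¹ ≡ 5 (mod 7)
x = a₁·M₁·y₁ + a₂·M₂·y₂ = 7·7·3 + 0·10·5 = 147
Reduce mod 70: x ≡ 7
Check: 7 mod 10 = 7 ✓, 7 mod 7 = 0 ✓

x ≡ 7 (mod 70)


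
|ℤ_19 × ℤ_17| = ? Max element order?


|ℤ_19 × ℤ_17| = 19 × 17 = 323
Max element order = lcm(19,17) = 323
Cyclic? Yes (gcd=1)

|ℤ_19×ℤ_17| = 323, max element order = 323


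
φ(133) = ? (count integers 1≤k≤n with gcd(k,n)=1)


Factor n: 133 = 7 × 19
φ(n) = n · ∏(1 - 1/p) over distinct primes p | n
φ(133) = 133 · (1 - 1/7) · (1 - 1/19) = 108

φ(133) = 108


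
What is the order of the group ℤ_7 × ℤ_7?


|A × B| = |A| · |B|
|ℤ_7 × ℤ_7| = 7 × 7 = 49

|ℤ_7 × ℤ_7| = 49


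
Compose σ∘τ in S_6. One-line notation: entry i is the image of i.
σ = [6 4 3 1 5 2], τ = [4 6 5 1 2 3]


σ∘τ: apply τ first, then σ
1 →τ 4 →σ 1
2 →τ 6 →σ 2
3 →τ 5 →σ 5
4 →τ 1 →σ 6
5 →τ 2 →σ 4
6 →τ 3 →σ 3

σ∘τ = [1 2 5 6 4 3]


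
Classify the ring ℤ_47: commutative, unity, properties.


ℤ_47 is a commutative ring with unity 1; 47 is prime, so ℤ_47 is a field (hence an integral domain)
Commutative: Yes
Integral domain: Yes
Has unity: Yes

ℤ_47: Commutative=Yes, Unity=Yes


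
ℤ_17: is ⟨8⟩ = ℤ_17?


g generates ℤ_n iff gcd(g, n) = 1
gcd(8, 17) = 1
Since gcd = 1, 8 is a generator.

Yes, 8 generates ℤ_17


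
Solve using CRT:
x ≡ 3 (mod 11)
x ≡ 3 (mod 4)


m₁ = 11, m₂ = 4, gcd = 1, so CRT applies. M = m₁·m₂ = 44
Let M₁ = M/m₁ = 4, M₂ = M/m₂ = 11
Find y₁ ≡ M₁⁻¹ (mod m₁): 4⁻¹ ≡ 3 (mod 11)
Find y₂ ≡ M₂⁻¹ (mod m₂): 11⁻¹ ≡ 3 (mod 4)
x = a₁·M₁·y₁ + a₂·M₂·y₂ = 3·4·3 + 3·11·3 = 135
Reduce mod 44: x ≡ 3
Check: 3 mod 11 = 3 ✓, 3 mod 4 = 3 ✓

x ≡ 3 (mod 44)


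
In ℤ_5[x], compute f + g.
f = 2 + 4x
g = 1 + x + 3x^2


Add coefficients mod 5:
x^0: 2 + 1 = 3 (mod 5)
x^1: 4 + 1 = 0 (mod 5)
x^2: 0 + 3 = 3 (mod 5)
Result: 3 + 3x^2

f + g = 3 + 3x^2


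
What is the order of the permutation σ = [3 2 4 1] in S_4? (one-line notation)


Cycle decomposition: (1 3 4)
Cycle lengths: 3
Order = lcm(3) = 3

ord(σ) = 3


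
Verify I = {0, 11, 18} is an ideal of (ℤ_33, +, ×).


Check ideal conditions for I = {0, 11, 18} in ℤ_33:
(1) I is an additive subgroup? No
(2) For r ∈ ℤ_33 and a ∈ I: r·a ∈ I? No  [counterexample: r=2, a=11, r·a mod 33 = 22 ∉ I]

No, I is not an ideal of ℤ_33


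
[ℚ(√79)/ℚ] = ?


√79 has minimal polynomial x² - 79 (irreducible over ℚ since 79 is squarefree)

[ℚ(√79)/ℚ] = 2


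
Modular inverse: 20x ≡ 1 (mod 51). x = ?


Use the extended Euclidean algorithm to write 1 = 20·s + 51·t; then s mod 51 is the inverse.
Euclidean algorithm:
  20 = 0·51 + 20
  51 = 2·20 + 11
  20 = 1·11 + 9
  11 = 1·9 + 2
  9 = 4·2 + 1
  2 = 2·1 + 0
gcd(20,51) = 1
Back-substitution gives: 20·(23) + 51·(-9) = 1
So 20⁻¹ ≡ 23 ≡ 23 (mod 51)
Check: 20 × 23 = 460 ≡ 1 (mod 51) ✓

20⁻¹ ≡ 23 (mod 51)


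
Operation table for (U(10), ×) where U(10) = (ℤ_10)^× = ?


Elements: {1, 3, 7, 9}
Operation: multiplication mod 10
Entry (a, b) = (a × b) mod 10

Cayley table:
  | 1 | 3 | 7 | 9
1 | 1 | 3 | 7 | 9
3 | 3 | 9 | 1 | 7
7 | 7 | 1 | 9 | 3
9 | 9 | 7 | 3 | 1


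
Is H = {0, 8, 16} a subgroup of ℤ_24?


Subgroup test for H = {0, 8, 16} in (ℤ_24, +):
(1) 0 ∈ H? Yes
(2) Closure: for all a,b ∈ H, (a+b) mod 24 ∈ H? Yes
(3) Inverses: for all a ∈ H, -a mod 24 ∈ H? Yes

Yes, H is a subgroup of ℤ_24


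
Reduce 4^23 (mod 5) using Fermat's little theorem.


Fermat's little theorem: if p is prime and gcd(a,p)=1, then a^(p-1) ≡ 1 (mod p)
p = 5 is prime, gcd(4,5) = 1
Reduce exponent: 23 mod 4 = 3
So 4^23 ≡ 4^3 (mod 5)
4^3 mod 5 = 4

4^23 ≡ 4 (mod 5)


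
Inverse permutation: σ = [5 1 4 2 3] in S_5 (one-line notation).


To find σ⁻¹, swap domain and range:
σ(1) = 5 → σ⁻¹(5) = 1
σ(2) = 1 → σ⁻¹(1) = 2
σ(3) = 4 → σ⁻¹(4) = 3
σ(4) = 2 → σ⁻¹(2) = 4
σ(5) = 3 → σ⁻¹(3) = 5

σ⁻¹ = [2 4 5 3 1]


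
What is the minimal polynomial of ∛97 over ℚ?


∛97 satisfies x³ - 97 = 0, irreducible over ℚ (no rational root; 97 is not a perfect cube)

Minimal polynomial: x³ - 97


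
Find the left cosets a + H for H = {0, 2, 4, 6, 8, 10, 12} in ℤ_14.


H = {0, 2, 4, 6, 8, 10, 12}, |H| = 7
Number of cosets = |G|/|H| = 14/7 = 2
0 + H = {0, 2, 4, 6, 8, 10, 12}
1 + H = {1, 3, 5, 7, 9, 11, 13}

Cosets: 0+H={0,2,4,6,8,10,12}; 1+H={1,3,5,7,9,11,13}


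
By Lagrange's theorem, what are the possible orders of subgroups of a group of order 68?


Lagrange's theorem: |H| divides |G|
|G| = 68
Divisors of 68: 1, 2, 4, 17, 34, 68

Possible subgroup orders: {1, 2, 4, 17, 34, 68}


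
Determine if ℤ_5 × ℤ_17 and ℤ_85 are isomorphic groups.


Comparing ℤ_5 × ℤ_17 and ℤ_85:
gcd(5,17) = 1, so ℤ_5 × ℤ_17 ≅ ℤ_85 (CRT)

Yes, ℤ_5 × ℤ_17 ≅ ℤ_85


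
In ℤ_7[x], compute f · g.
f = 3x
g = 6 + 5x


Expand and collect like terms; reduce coefficients mod 7:
x^0: 0·6 = 0 ≡ 0 (mod 7)
x^1: 0·5 + 3·6 = 18 ≡ 4 (mod 7)
x^2: 3·5 = 15 ≡ 1 (mod 7)
Result: 4x + x^2

f · g = 4x + x^2


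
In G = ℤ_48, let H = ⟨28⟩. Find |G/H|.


|⟨28⟩| = n / gcd(28, 48) = 48 / 4 = 12
H is normal (ℤ_48 is abelian).
|G/H| = |G| / |H| = 48 / 12 = 4

|G/H| = 4


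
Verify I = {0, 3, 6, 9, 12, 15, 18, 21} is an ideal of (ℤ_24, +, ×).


Check ideal conditions for I = {0, 3, 6, 9, 12, 15, 18, 21} in ℤ_24:
(1) I is an additive subgroup? Yes
(2) For r ∈ ℤ_24 and a ∈ I: r·a ∈ I? Yes

Yes, I is an ideal of ℤ_24


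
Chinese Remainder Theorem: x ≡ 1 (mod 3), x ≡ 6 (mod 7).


m₁ = 3, m₂ = 7, gcd = 1, so CRT applies. M = m₁·m₂ = 21
Let M₁ = M/m₁ = 7, M₂ = M/m₂ = 3
Find y₁ ≡ M₁⁻¹ (mod m₁): 7⁻¹ ≡ 1 (mod 3)
Find y₂ ≡ M₂⁻¹ (mod m₂): 3⁻¹ ≡ 5 (mod 7)
x = a₁·M₁·y₁ + a₂·M₂·y₂ = 1·7·1 + 6·3·5 = 97
Reduce mod 21: x ≡ 13
Check: 13 mod 3 = 1 ✓, 13 mod 7 = 6 ✓

x ≡ 13 (mod 21)


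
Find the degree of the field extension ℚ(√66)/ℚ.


√66 has minimal polynomial x² - 66 (irreducible over ℚ since 66 is squarefree)

[ℚ(√66)/ℚ] = 2


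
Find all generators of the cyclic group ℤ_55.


g generates ℤ_n iff gcd(g,n) = 1
Prime factors of 55: 5, 11
Generators are g ∈ {1,...,54} not divisible by any of these primes.
Generators: {1, 2, 3, 4, 6, 7, 8, 9, 12, 13, 14, 16, 17, 18, 19, 21, 23, 24, 26, 27, 28, 29, 31, 32, 34, 36, 37, 38, 39, 41, 42, 43, 46, 47, 48, 49, 51, 52, 53, 54}
Number of generators = φ(55) = 40

Generators of ℤ_55 = {1, 2, 3, 4, 6, 7, 8, 9, 12, 13, 14, 16, 17, 18, 19, 21, 23, 24, 26, 27, 28, 29, 31, 32, 34, 36, 37, 38, 39, 41, 42, 43, 46, 47, 48, 49, 51, 52, 53, 54}


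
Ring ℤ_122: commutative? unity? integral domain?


ℤ_122 is a commutative ring with unity 1; 122 = 2×61 is composite, so 2·61 ≡ 0 gives zero divisors (not an integral domain)
Commutative: Yes
Integral domain: No
Has unity: Yes

ℤ_122: Commutative=Yes, Unity=Yes


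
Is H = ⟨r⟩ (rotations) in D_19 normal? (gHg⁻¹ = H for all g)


H = ⟨r⟩ (rotations) in D_19
The rotation subgroup ⟨r⟩ has index 2 in D_19, so it is normal

Yes, normal subgroup


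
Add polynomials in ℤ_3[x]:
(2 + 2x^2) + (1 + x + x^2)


Add coefficients mod 3:
x^0: 2 + 1 = 0 (mod 3)
x^1: 0 + 1 = 1 (mod 3)
x^2: 2 + 1 = 0 (mod 3)
Result: x

f + g = x


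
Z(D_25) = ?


Z(G) = {g ∈ G | gx = xg for all x ∈ G}
For odd n, Z(D_n) = {e}: no nontrivial rotation commutes with all reflections

Z(D_25) = {e}


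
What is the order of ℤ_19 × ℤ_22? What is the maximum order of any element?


|ℤ_19 × ℤ_22| = 19 × 22 = 418
Max element order = lcm(19,22) = 418
Cyclic? Yes (gcd=1)

|ℤ_19×ℤ_22| = 418, max element order = 418


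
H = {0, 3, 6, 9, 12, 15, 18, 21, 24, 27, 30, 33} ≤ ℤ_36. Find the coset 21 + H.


21 + H = {21 + h (mod 36) : h ∈ H}
21+0=21, 21+3=24, 21+6=27, 21+9=30, 21+12=33, 21+15=0, 21+18=3, 21+21=6, 21+24=9, 21+27=12, 21+30=15, 21+33=18
21 + H = {0, 3, 6, 9, 12, 15, 18, 21, 24, 27, 30, 33} = 0 + H

21 + H = {0, 3, 6, 9, 12, 15, 18, 21, 24, 27, 30, 33}


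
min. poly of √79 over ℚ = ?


√79 satisfies x² - 79 = 0, irreducible over ℚ since 79 is squarefree

Minimal polynomial: x² - 79


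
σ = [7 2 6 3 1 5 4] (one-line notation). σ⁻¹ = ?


To find σ⁻¹, swap domain and range:
σ(1) = 7 → σ⁻¹(7) = 1
σ(2) = 2 → σ⁻¹(2) = 2
σ(3) = 6 → σ⁻¹(6) = 3
σ(4) = 3 → σ⁻¹(3) = 4
σ(5) = 1 → σ⁻¹(1) = 5
σ(6) = 5 → σ⁻¹(5) = 6
σ(7) = 4 → σ⁻¹(4) = 7

σ⁻¹ = [5 2 4 7 6 3 1]


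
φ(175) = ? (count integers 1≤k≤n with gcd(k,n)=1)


Factor n: 175 = 5^2 × 7
φ(n) = n · ∏(1 - 1/p) over distinct primes p | n
φ(175) = 175 · (1 - 1/5) · (1 - 1/7) = 120

φ(175) = 120


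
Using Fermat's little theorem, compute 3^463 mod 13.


Fermat's little theorem: if p is prime and gcd(a,p)=1, then a^(p-1) ≡ 1 (mod p)
p = 13 is prime, gcd(3,13) = 1
Reduce exponent: 463 mod 12 = 7
So 3^463 ≡ 3^7 (mod 13)
3^7 mod 13 = 3

3^463 ≡ 3 (mod 13)


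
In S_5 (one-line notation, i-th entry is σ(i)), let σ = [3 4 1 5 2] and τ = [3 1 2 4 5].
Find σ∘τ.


σ∘τ: apply τ first, then σ
1 →τ 3 →σ 1
2 →τ 1 →σ 3
3 →τ 2 →σ 4
4 →τ 4 →σ 5
5 →τ 5 →σ 2

σ∘τ = [1 3 4 5 2]


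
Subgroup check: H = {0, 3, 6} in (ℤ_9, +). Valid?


Subgroup test for H = {0, 3, 6} in (ℤ_9, +):
(1) 0 ∈ H? Yes
(2) Closure: for all a,b ∈ H, (a+b) mod 9 ∈ H? Yes
(3) Inverses: for all a ∈ H, -a mod 9 ∈ H? Yes

Yes, H is a subgroup of ℤ_9


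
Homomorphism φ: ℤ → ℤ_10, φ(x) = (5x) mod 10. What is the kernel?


Kernel = preimage of identity
ker(φ) = {x ∈ ℤ : 5x ≡ 0 (mod 10)}. gcd(5,10) = 5, so 5x ≡ 0 (mod 10) ⟺ x ≡ 0 (mod 10/5 = 2). Hence ker(φ) = 2ℤ

ker(φ) = 2ℤ
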